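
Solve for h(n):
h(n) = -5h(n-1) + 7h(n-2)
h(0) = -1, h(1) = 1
Characteristic equation: x² + 5x - 7 = 0.
Discriminant Δ = (-5)² + 4·(7) = 53.
Roots r₁,₂ = (-5 ± √53)/2, so r₁ = - \frac{5}{2} + \frac{\sqrt{53}}{2}, r₂ = - \frac{\sqrt{53}}{2} - \frac{5}{2}.
General solution: h(n) = A·r₁^n + B·r₂^n.
From the initial conditions, A + B = -1 and r₁A + r₂B = 1.
Since r₁ - r₂ = √53: A = (1 - (-1)r₂)/√53 = - \frac{1}{2} - \frac{3 \sqrt{53}}{106}, and B = -1 - A = - \frac{1}{2} + \frac{3 \sqrt{53}}{106}.
So h(n) = \left(- \frac{1}{2} - \frac{3 \sqrt{53}}{106}\right)\left(- \frac{5}{2} + \frac{\sqrt{53}}{2}\right)^n + \left(- \frac{1}{2} + \frac{3 \sqrt{53}}{106}\right)\left(- \frac{\sqrt{53}}{2} - \frac{5}{2}\right)^n.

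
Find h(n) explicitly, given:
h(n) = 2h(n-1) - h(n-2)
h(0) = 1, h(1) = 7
Characteristic equation: x² - 2x + 1 = 0, which is (x - (1))².
Repeated root r = 1.
General solution: h(n) = (A + Bn)·(1)^n.
From h(0) = 1: A = 1.
From h(1) = 7: (A + B)·(1) = 7 ⇒ B = 6.
So h(n) = \left(6 n + 1\right) \cdot (1)^n.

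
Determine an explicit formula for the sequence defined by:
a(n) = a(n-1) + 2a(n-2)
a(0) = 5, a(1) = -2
Characteristic equation: x² - x - 2 = 0, which factors as (x - (-1))(x - (2)) = 0.
Roots r₁ = -1, r₂ = 2 (distinct).
General solution: a(n) = A·(-1)^n + B·(2)^n.
From a(0) = 5: A + B = 5.
From a(1) = -2: -A + 2B = -2.
Solving: A = 4, B = 1.
So a(n) = 4 \left(-1\right)^{n} + 2^{n}.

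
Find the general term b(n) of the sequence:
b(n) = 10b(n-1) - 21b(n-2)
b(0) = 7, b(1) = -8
Characteristic equation: x² - 10x + 21 = 0, which factors as (x - (7))(x - (3)) = 0.
Roots r₁ = 7, r₂ = 3 (distinct).
General solution: b(n) = A·(7)^n + B·(3)^n.
From b(0) = 7: A + B = 7.
From b(1) = -8: 7A + 3B = -8.
Solving: A = - \frac{29}{4}, B = \frac{57}{4}.
So b(n) = \frac{57 \cdot 3^{n}}{4} - \frac{29 \cdot 7^{n}}{4}.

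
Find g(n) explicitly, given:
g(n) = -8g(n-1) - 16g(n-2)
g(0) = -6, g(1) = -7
Characteristic equation: x² + 8x + 16 = 0, which is (x - (-4))².
Repeated root r = -4.
General solution: g(n) = (A + Bn)·(-4)^n.
From g(0) = -6: A = -6.
From g(1) = -7: (A + B)·(-4) = -7 ⇒ B = \frac{31}{4}.
So g(n) = \left(\frac{31 n}{4} - 6\right) \cdot (-4)^n.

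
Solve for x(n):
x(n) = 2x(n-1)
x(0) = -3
This is a homogeneous first-order recurrence with ratio 2.
By induction x(n) = x(0) · (2)^n = - 3 \cdot 2^{n}.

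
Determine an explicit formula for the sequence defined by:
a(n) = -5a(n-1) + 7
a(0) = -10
First-order linear non-homogeneous.
Homogeneous solution: a_h(n) = A·(-5)^n.
Try constant particular solution a_p = K: K = -5K + 7 ⇒ K = \frac{7}{6}.
General: a(n) = A·(-5)^n + \frac{7}{6}.
Apply a(0) = -10: A + \frac{7}{6} = -10 ⇒ A = - \frac{67}{6}.
So a(n) = \frac{7}{6} - \frac{67 \left(-5\right)^{n}}{6}.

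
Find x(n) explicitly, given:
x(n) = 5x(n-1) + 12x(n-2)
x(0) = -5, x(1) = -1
Characteristic equation: x² - 5x - 12 = 0.
Discriminant Δ = (5)² + 4·(12) = 73.
Roots r₁,₂ = (5 ± √73)/2, so r₁ = \frac{5}{2} + \frac{\sqrt{73}}{2}, r₂ = \frac{5}{2} - \frac{\sqrt{73}}{2}.
General solution: x(n) = A·r₁^n + B·r₂^n.
From the initial conditions, A + B = -5 and r₁A + r₂B = -1.
Since r₁ - r₂ = √73: A = (-1 - (-5)r₂)/√73 = - \frac{5}{2} + \frac{23 \sqrt{73}}{146}, and B = -5 - A = - \frac{5}{2} - \frac{23 \sqrt{73}}{146}.
So x(n) = \left(- \frac{5}{2} + \frac{23 \sqrt{73}}{146}\right)\left(\frac{5}{2} + \frac{\sqrt{73}}{2}\right)^n + \left(- \frac{5}{2} - \frac{23 \sqrt{73}}{146}\right)\left(\frac{5}{2} - \frac{\sqrt{73}}{2}\right)^n.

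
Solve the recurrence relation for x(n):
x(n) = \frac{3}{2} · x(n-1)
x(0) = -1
Pure geometric recurrence with ratio \frac{3}{2}.
By induction x(n) = x(0) · (\frac{3}{2})^n = - \left(\frac{3}{2}\right)^{n}.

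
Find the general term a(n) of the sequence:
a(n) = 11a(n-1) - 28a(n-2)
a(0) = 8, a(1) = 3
Characteristic equation: x² - 11x + 28 = 0, which factors as (x - (7))(x - (4)) = 0.
Roots r₁ = 7, r₂ = 4 (distinct).
General solution: a(n) = A·(7)^n + B·(4)^n.
From a(0) = 8: A + B = 8.
From a(1) = 3: 7A + 4B = 3.
Solving: A = - \frac{29}{3}, B = \frac{53}{3}.
So a(n) = \frac{53 \cdot 4^{n}}{3} - \frac{29 \cdot 7^{n}}{3}.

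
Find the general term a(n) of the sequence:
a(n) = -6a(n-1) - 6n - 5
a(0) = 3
First-order linear with linear forcing.
Homogeneous solution: a_h(n) = A·(-6)^n.
Try particular a_p(n) = pn + q. Substituting:
  pn + q = -6(p(n-1) + q) - 6n - 5.
Matching the n-coefficient: p = -6p - 6 ⇒ p = - \frac{6}{7}.
Matching constants: q = 6p - 6q - 5 ⇒ q = - \frac{71}{49}.
General: a(n) = A·(-6)^n - \frac{6 n}{7} - \frac{71}{49}.
Apply a(0) = 3: A - \frac{71}{49} = 3 ⇒ A = \frac{218}{49}.
So a(n) = \frac{218 \left(-6\right)^{n}}{49} - \frac{6 n}{7} - \frac{71}{49}.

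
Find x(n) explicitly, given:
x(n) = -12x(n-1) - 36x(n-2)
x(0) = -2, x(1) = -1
Characteristic equation: x² + 12x + 36 = 0, which is (x - (-6))².
Repeated root r = -6.
General solution: x(n) = (A + Bn)·(-6)^n.
From x(0) = -2: A = -2.
From x(1) = -1: (A + B)·(-6) = -1 ⇒ B = \frac{13}{6}.
So x(n) = \left(\frac{13 n}{6} - 2\right) \cdot (-6)^n.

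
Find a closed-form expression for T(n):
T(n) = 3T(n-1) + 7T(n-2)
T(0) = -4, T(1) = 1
Characteristic equation: x² - 3x - 7 = 0.
Discriminant Δ = (3)² + 4·(7) = 37.
Roots r₁,₂ = (3 ± √37)/2, so r₁ = \frac{3}{2} + \frac{\sqrt{37}}{2}, r₂ = \frac{3}{2} - \frac{\sqrt{37}}{2}.
General solution: T(n) = A·r₁^n + B·r₂^n.
From the initial conditions, A + B = -4 and r₁A + r₂B = 1.
Since r₁ - r₂ = √37: A = (1 - (-4)r₂)/√37 = -2 + \frac{7 \sqrt{37}}{37}, and B = -4 - A = -2 - \frac{7 \sqrt{37}}{37}.
So T(n) = \left(-2 + \frac{7 \sqrt{37}}{37}\right)\left(\frac{3}{2} + \frac{\sqrt{37}}{2}\right)^n + \left(-2 - \frac{7 \sqrt{37}}{37}\right)\left(\frac{3}{2} - \frac{\sqrt{37}}{2}\right)^n.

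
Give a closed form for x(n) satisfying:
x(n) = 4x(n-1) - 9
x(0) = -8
First-order linear non-homogeneous.
Homogeneous solution: x_h(n) = A·(4)^n.
Try constant particular solution x_p = K: K = 4K - 9 ⇒ K = 3.
General: x(n) = A·(4)^n + 3.
Apply x(0) = -8: A + 3 = -8 ⇒ A = -11.
So x(n) = 3 - 11 \cdot 4^{n}.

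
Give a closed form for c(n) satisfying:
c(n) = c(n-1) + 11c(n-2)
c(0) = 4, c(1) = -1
Characteristic equation: x² - x - 11 = 0.
Discriminant Δ = (1)² + 4·(11) = 45.
Roots r₁,₂ = (1 ± √45)/2, so r₁ = \frac{1}{2} + \frac{3 \sqrt{5}}{2}, r₂ = \frac{1}{2} - \frac{3 \sqrt{5}}{2}.
General solution: c(n) = A·r₁^n + B·r₂^n.
From the initial conditions, A + B = 4 and r₁A + r₂B = -1.
Since r₁ - r₂ = √45: A = (-1 - (4)r₂)/√45 = 2 - \frac{\sqrt{5}}{5}, and B = 4 - A = \frac{\sqrt{5}}{5} + 2.
So c(n) = \left(2 - \frac{\sqrt{5}}{5}\right)\left(\frac{1}{2} + \frac{3 \sqrt{5}}{2}\right)^n + \left(\frac{\sqrt{5}}{5} + 2\right)\left(\frac{1}{2} - \frac{3 \sqrt{5}}{2}\right)^n.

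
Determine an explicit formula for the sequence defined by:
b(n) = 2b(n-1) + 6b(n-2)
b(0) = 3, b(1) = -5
Characteristic equation: x² - 2x - 6 = 0.
Discriminant Δ = (2)² + 4·(6) = 28.
Roots r₁,₂ = (2 ± √28)/2, so r₁ = 1 + \sqrt{7}, r₂ = 1 - \sqrt{7}.
General solution: b(n) = A·r₁^n + B·r₂^n.
From the initial conditions, A + B = 3 and r₁A + r₂B = -5.
Since r₁ - r₂ = √28: A = (-5 - (3)r₂)/√28 = \frac{3}{2} - \frac{4 \sqrt{7}}{7}, and B = 3 - A = \frac{3}{2} + \frac{4 \sqrt{7}}{7}.
So b(n) = \left(\frac{3}{2} - \frac{4 \sqrt{7}}{7}\right)\left(1 + \sqrt{7}\right)^n + \left(\frac{3}{2} + \frac{4 \sqrt{7}}{7}\right)\left(1 - \sqrt{7}\right)^n.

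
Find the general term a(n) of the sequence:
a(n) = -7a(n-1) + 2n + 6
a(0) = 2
First-order linear with linear forcing.
Homogeneous solution: a_h(n) = A·(-7)^n.
Try particular a_p(n) = pn + q. Substituting:
  pn + q = -7(p(n-1) + q) + 2n + 6.
Matching the n-coefficient: p = -7p + 2 ⇒ p = \frac{1}{4}.
Matching constants: q = 7p - 7q + 6 ⇒ q = \frac{31}{32}.
General: a(n) = A·(-7)^n + \frac{n}{4} + \frac{31}{32}.
Apply a(0) = 2: A + \frac{31}{32} = 2 ⇒ A = \frac{33}{32}.
So a(n) = \frac{33 \left(-7\right)^{n}}{32} + \frac{n}{4} + \frac{31}{32}.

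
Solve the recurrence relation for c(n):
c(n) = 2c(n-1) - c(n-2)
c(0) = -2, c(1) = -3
Characteristic equation: x² - 2x + 1 = 0, which is (x - (1))².
Repeated root r = 1.
General solution: c(n) = (A + Bn)·(1)^n.
From c(0) = -2: A = -2.
From c(1) = -3: (A + B)·(1) = -3 ⇒ B = -1.
So c(n) = \left(- n - 2\right) \cdot (1)^n.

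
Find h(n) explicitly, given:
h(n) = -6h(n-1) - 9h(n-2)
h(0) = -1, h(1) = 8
Characteristic equation: x² + 6x + 9 = 0, which is (x - (-3))².
Repeated root r = -3.
General solution: h(n) = (A + Bn)·(-3)^n.
From h(0) = -1: A = -1.
From h(1) = 8: (A + B)·(-3) = 8 ⇒ B = - \frac{5}{3}.
So h(n) = \left(- \frac{5 n}{3} - 1\right) \cdot (-3)^n.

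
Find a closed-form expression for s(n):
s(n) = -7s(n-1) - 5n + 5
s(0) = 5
First-order linear with linear forcing.
Homogeneous solution: s_h(n) = A·(-7)^n.
Try particular s_p(n) = pn + q. Substituting:
  pn + q = -7(p(n-1) + q) - 5n + 5.
Matching the n-coefficient: p = -7p - 5 ⇒ p = - \frac{5}{8}.
Matching constants: q = 7p - 7q + 5 ⇒ q = \frac{5}{64}.
General: s(n) = A·(-7)^n - \frac{5 n}{8} + \frac{5}{64}.
Apply s(0) = 5: A + \frac{5}{64} = 5 ⇒ A = \frac{315}{64}.
So s(n) = \frac{315 \left(-7\right)^{n}}{64} - \frac{5 n}{8} + \frac{5}{64}.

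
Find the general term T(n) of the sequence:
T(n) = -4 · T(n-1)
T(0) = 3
Pure geometric recurrence with ratio -4.
By induction T(n) = T(0) · (-4)^n = 3 \left(-4\right)^{n}.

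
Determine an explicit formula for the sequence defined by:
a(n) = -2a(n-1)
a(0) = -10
This is a homogeneous first-order recurrence with ratio -2.
By induction a(n) = a(0) · (-2)^n = - 10 \left(-2\right)^{n}.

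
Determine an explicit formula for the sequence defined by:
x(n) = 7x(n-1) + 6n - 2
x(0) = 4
First-order linear with linear forcing.
Homogeneous solution: x_h(n) = A·(7)^n.
Try particular x_p(n) = pn + q. Substituting:
  pn + q = 7(p(n-1) + q) + 6n - 2.
Matching the n-coefficient: p = 7p + 6 ⇒ p = -1.
Matching constants: q = -7p + 7q - 2 ⇒ q = - \frac{5}{6}.
General: x(n) = A·(7)^n - n - \frac{5}{6}.
Apply x(0) = 4: A - \frac{5}{6} = 4 ⇒ A = \frac{29}{6}.
So x(n) = \frac{29 \cdot 7^{n}}{6} - n - \frac{5}{6}.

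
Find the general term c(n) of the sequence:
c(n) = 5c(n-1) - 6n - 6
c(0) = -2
First-order linear with linear forcing.
Homogeneous solution: c_h(n) = A·(5)^n.
Try particular c_p(n) = pn + q. Substituting:
  pn + q = 5(p(n-1) + q) - 6n - 6.
Matching the n-coefficient: p = 5p - 6 ⇒ p = \frac{3}{2}.
Matching constants: q = -5p + 5q - 6 ⇒ q = \frac{27}{8}.
General: c(n) = A·(5)^n + \frac{3 n}{2} + \frac{27}{8}.
Apply c(0) = -2: A + \frac{27}{8} = -2 ⇒ A = - \frac{43}{8}.
So c(n) = - \frac{43 \cdot 5^{n}}{8} + \frac{3 n}{2} + \frac{27}{8}.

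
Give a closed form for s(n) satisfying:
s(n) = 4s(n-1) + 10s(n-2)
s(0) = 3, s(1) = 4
Characteristic equation: x² - 4x - 10 = 0.
Discriminant Δ = (4)² + 4·(10) = 56.
Roots r₁,₂ = (4 ± √56)/2, so r₁ = 2 + \sqrt{14}, r₂ = 2 - \sqrt{14}.
General solution: s(n) = A·r₁^n + B·r₂^n.
From the initial conditions, A + B = 3 and r₁A + r₂B = 4.
Since r₁ - r₂ = √56: A = (4 - (3)r₂)/√56 = \frac{3}{2} - \frac{\sqrt{14}}{14}, and B = 3 - A = \frac{\sqrt{14}}{14} + \frac{3}{2}.
So s(n) = \left(\frac{3}{2} - \frac{\sqrt{14}}{14}\right)\left(2 + \sqrt{14}\right)^n + \left(\frac{\sqrt{14}}{14} + \frac{3}{2}\right)\left(2 - \sqrt{14}\right)^n.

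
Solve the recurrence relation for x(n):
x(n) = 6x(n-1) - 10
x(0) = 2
First-order linear non-homogeneous.
Homogeneous solution: x_h(n) = A·(6)^n.
Try constant particular solution x_p = K: K = 6K - 10 ⇒ K = 2.
General: x(n) = A·(6)^n + 2.
Apply x(0) = 2: A + 2 = 2 ⇒ A = 0.
So x(n) = 2.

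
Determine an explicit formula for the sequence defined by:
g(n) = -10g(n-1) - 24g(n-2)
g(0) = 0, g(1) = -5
Characteristic equation: x² + 10x + 24 = 0, which factors as (x - (-6))(x - (-4)) = 0.
Roots r₁ = -6, r₂ = -4 (distinct).
General solution: g(n) = A·(-6)^n + B·(-4)^n.
From g(0) = 0: A + B = 0.
From g(1) = -5: -6A - 4B = -5.
Solving: A = \frac{5}{2}, B = - \frac{5}{2}.
So g(n) = - \frac{5 \left(-4\right)^{n}}{2} + \frac{5 \left(-6\right)^{n}}{2}.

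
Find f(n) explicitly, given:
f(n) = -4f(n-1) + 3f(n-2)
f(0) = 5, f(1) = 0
Characteristic equation: x² + 4x - 3 = 0.
Discriminant Δ = (-4)² + 4·(3) = 28.
Roots r₁,₂ = (-4 ± √28)/2, so r₁ = -2 + \sqrt{7}, r₂ = - \sqrt{7} - 2.
General solution: f(n) = A·r₁^n + B·r₂^n.
From the initial conditions, A + B = 5 and r₁A + r₂B = 0.
Since r₁ - r₂ = √28: A = (0 - (5)r₂)/√28 = \frac{5 \sqrt{7}}{7} + \frac{5}{2}, and B = 5 - A = \frac{5}{2} - \frac{5 \sqrt{7}}{7}.
So f(n) = \left(\frac{5 \sqrt{7}}{7} + \frac{5}{2}\right)\left(-2 + \sqrt{7}\right)^n + \left(\frac{5}{2} - \frac{5 \sqrt{7}}{7}\right)\left(- \sqrt{7} - 2\right)^n.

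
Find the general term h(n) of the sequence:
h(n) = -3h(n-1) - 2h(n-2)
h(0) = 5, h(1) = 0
Characteristic equation: x² + 3x + 2 = 0, which factors as (x - (-1))(x - (-2)) = 0.
Roots r₁ = -1, r₂ = -2 (distinct).
General solution: h(n) = A·(-1)^n + B·(-2)^n.
From h(0) = 5: A + B = 5.
From h(1) = 0: -A - 2B = 0.
Solving: A = 10, B = -5.
So h(n) = 10 \left(-1\right)^{n} - 5 \left(-2\right)^{n}.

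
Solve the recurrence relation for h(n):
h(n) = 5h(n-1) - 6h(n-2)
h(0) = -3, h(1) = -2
Characteristic equation: x² - 5x + 6 = 0, which factors as (x - (3))(x - (2)) = 0.
Roots r₁ = 3, r₂ = 2 (distinct).
General solution: h(n) = A·(3)^n + B·(2)^n.
From h(0) = -3: A + B = -3.
From h(1) = -2: 3A + 2B = -2.
Solving: A = 4, B = -7.
So h(n) = - 7 \cdot 2^{n} + 4 \cdot 3^{n}.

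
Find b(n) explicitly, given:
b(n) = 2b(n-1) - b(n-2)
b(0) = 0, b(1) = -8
Characteristic equation: x² - 2x + 1 = 0, which is (x - (1))².
Repeated root r = 1.
General solution: b(n) = (A + Bn)·(1)^n.
From b(0) = 0: A = 0.
From b(1) = -8: (A + B)·(1) = -8 ⇒ B = -8.
So b(n) = \left(- 8 n\right) \cdot (1)^n.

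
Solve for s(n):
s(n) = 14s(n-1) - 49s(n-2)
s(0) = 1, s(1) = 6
Characteristic equation: x² - 14x + 49 = 0, which is (x - (7))².
Repeated root r = 7.
General solution: s(n) = (A + Bn)·(7)^n.
From s(0) = 1: A = 1.
From s(1) = 6: (A + B)·(7) = 6 ⇒ B = - \frac{1}{7}.
So s(n) = \left(1 - \frac{n}{7}\right) \cdot (7)^n.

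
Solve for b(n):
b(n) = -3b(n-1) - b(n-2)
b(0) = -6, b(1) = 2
Characteristic equation: x² + 3x + 1 = 0.
Discriminant Δ = (-3)² + 4·(-1) = 5.
Roots r₁,₂ = (-3 ± √5)/2, so r₁ = - \frac{3}{2} + \frac{\sqrt{5}}{2}, r₂ = - \frac{3}{2} - \frac{\sqrt{5}}{2}.
General solution: b(n) = A·r₁^n + B·r₂^n.
From the initial conditions, A + B = -6 and r₁A + r₂B = 2.
Since r₁ - r₂ = √5: A = (2 - (-6)r₂)/√5 = - \frac{7 \sqrt{5}}{5} - 3, and B = -6 - A = -3 + \frac{7 \sqrt{5}}{5}.
So b(n) = \left(- \frac{7 \sqrt{5}}{5} - 3\right)\left(- \frac{3}{2} + \frac{\sqrt{5}}{2}\right)^n + \left(-3 + \frac{7 \sqrt{5}}{5}\right)\left(- \frac{3}{2} - \frac{\sqrt{5}}{2}\right)^n.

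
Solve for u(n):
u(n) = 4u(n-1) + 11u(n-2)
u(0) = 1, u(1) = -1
Characteristic equation: x² - 4x - 11 = 0.
Discriminant Δ = (4)² + 4·(11) = 60.
Roots r₁,₂ = (4 ± √60)/2, so r₁ = 2 + \sqrt{15}, r₂ = 2 - \sqrt{15}.
General solution: u(n) = A·r₁^n + B·r₂^n.
From the initial conditions, A + B = 1 and r₁A + r₂B = -1.
Since r₁ - r₂ = √60: A = (-1 - (1)r₂)/√60 = \frac{1}{2} - \frac{\sqrt{15}}{10}, and B = 1 - A = \frac{\sqrt{15}}{10} + \frac{1}{2}.
So u(n) = \left(\frac{1}{2} - \frac{\sqrt{15}}{10}\right)\left(2 + \sqrt{15}\right)^n + \left(\frac{\sqrt{15}}{10} + \frac{1}{2}\right)\left(2 - \sqrt{15}\right)^n.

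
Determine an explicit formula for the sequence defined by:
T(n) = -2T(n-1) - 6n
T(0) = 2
First-order linear with linear forcing.
Homogeneous solution: T_h(n) = A·(-2)^n.
Try particular T_p(n) = pn + q. Substituting:
  pn + q = -2(p(n-1) + q) - 6n.
Matching the n-coefficient: p = -2p - 6 ⇒ p = -2.
Matching constants: q = 2p - 2q ⇒ q = - \frac{4}{3}.
General: T(n) = A·(-2)^n - 2 n - \frac{4}{3}.
Apply T(0) = 2: A - \frac{4}{3} = 2 ⇒ A = \frac{10}{3}.
So T(n) = \frac{10 \left(-2\right)^{n}}{3} - 2 n - \frac{4}{3}.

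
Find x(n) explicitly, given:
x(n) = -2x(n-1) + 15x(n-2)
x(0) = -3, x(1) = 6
Characteristic equation: x² + 2x - 15 = 0, which factors as (x - (-5))(x - (3)) = 0.
Roots r₁ = -5, r₂ = 3 (distinct).
General solution: x(n) = A·(-5)^n + B·(3)^n.
From x(0) = -3: A + B = -3.
From x(1) = 6: -5A + 3B = 6.
Solving: A = - \frac{15}{8}, B = - \frac{9}{8}.
So x(n) = - \frac{15 \left(-5\right)^{n}}{8} - \frac{9 \cdot 3^{n}}{8}.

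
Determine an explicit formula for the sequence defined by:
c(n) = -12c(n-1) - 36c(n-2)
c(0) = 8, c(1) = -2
Characteristic equation: x² + 12x + 36 = 0, which is (x - (-6))².
Repeated root r = -6.
General solution: c(n) = (A + Bn)·(-6)^n.
From c(0) = 8: A = 8.
From c(1) = -2: (A + B)·(-6) = -2 ⇒ B = - \frac{23}{3}.
So c(n) = \left(8 - \frac{23 n}{3}\right) \cdot (-6)^n.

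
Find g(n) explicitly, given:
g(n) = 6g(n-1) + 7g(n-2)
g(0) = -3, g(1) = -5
Characteristic equation: x² - 6x - 7 = 0, which factors as (x - (-1))(x - (7)) = 0.
Roots r₁ = -1, r₂ = 7 (distinct).
General solution: g(n) = A·(-1)^n + B·(7)^n.
From g(0) = -3: A + B = -3.
From g(1) = -5: -A + 7B = -5.
Solving: A = -2, B = -1.
So g(n) = - 2 \left(-1\right)^{n} - 7^{n}.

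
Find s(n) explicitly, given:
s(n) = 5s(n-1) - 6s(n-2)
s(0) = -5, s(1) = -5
Characteristic equation: x² - 5x + 6 = 0, which factors as (x - (3))(x - (2)) = 0.
Roots r₁ = 3, r₂ = 2 (distinct).
General solution: s(n) = A·(3)^n + B·(2)^n.
From s(0) = -5: A + B = -5.
From s(1) = -5: 3A + 2B = -5.
Solving: A = 5, B = -10.
So s(n) = - 10 \cdot 2^{n} + 5 \cdot 3^{n}.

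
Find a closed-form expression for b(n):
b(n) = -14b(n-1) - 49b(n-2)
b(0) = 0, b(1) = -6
Characteristic equation: x² + 14x + 49 = 0, which is (x - (-7))².
Repeated root r = -7.
General solution: b(n) = (A + Bn)·(-7)^n.
From b(0) = 0: A = 0.
From b(1) = -6: (A + B)·(-7) = -6 ⇒ B = \frac{6}{7}.
So b(n) = \left(\frac{6 n}{7}\right) \cdot (-7)^n.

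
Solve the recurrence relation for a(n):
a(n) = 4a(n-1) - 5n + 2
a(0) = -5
First-order linear with linear forcing.
Homogeneous solution: a_h(n) = A·(4)^n.
Try particular a_p(n) = pn + q. Substituting:
  pn + q = 4(p(n-1) + q) - 5n + 2.
Matching the n-coefficient: p = 4p - 5 ⇒ p = \frac{5}{3}.
Matching constants: q = -4p + 4q + 2 ⇒ q = \frac{14}{9}.
General: a(n) = A·(4)^n + \frac{5 n}{3} + \frac{14}{9}.
Apply a(0) = -5: A + \frac{14}{9} = -5 ⇒ A = - \frac{59}{9}.
So a(n) = - \frac{59 \cdot 4^{n}}{9} + \frac{5 n}{3} + \frac{14}{9}.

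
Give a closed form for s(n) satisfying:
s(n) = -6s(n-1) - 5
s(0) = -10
First-order linear non-homogeneous.
Homogeneous solution: s_h(n) = A·(-6)^n.
Try constant particular solution s_p = K: K = -6K - 5 ⇒ K = - \frac{5}{7}.
General: s(n) = A·(-6)^n - \frac{5}{7}.
Apply s(0) = -10: A - \frac{5}{7} = -10 ⇒ A = - \frac{65}{7}.
So s(n) = - \frac{65 \left(-6\right)^{n}}{7} - \frac{5}{7}.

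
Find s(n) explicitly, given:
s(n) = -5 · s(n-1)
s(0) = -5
Pure geometric recurrence with ratio -5.
By induction s(n) = s(0) · (-5)^n = - 5 \left(-5\right)^{n}.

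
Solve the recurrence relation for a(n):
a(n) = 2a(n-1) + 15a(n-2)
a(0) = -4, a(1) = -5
Characteristic equation: x² - 2x - 15 = 0, which factors as (x - (-3))(x - (5)) = 0.
Roots r₁ = -3, r₂ = 5 (distinct).
General solution: a(n) = A·(-3)^n + B·(5)^n.
From a(0) = -4: A + B = -4.
From a(1) = -5: -3A + 5B = -5.
Solving: A = - \frac{15}{8}, B = - \frac{17}{8}.
So a(n) = - \frac{15 \left(-3\right)^{n}}{8} - \frac{17 \cdot 5^{n}}{8}.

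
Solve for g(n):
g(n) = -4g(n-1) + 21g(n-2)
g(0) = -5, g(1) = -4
Characteristic equation: x² + 4x - 21 = 0, which factors as (x - (3))(x - (-7)) = 0.
Roots r₁ = 3, r₂ = -7 (distinct).
General solution: g(n) = A·(3)^n + B·(-7)^n.
From g(0) = -5: A + B = -5.
From g(1) = -4: 3A - 7B = -4.
Solving: A = - \frac{39}{10}, B = - \frac{11}{10}.
So g(n) = - \frac{11 \left(-7\right)^{n}}{10} - \frac{39 \cdot 3^{n}}{10}.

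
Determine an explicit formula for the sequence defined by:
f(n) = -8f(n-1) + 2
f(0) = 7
First-order linear non-homogeneous.
Homogeneous solution: f_h(n) = A·(-8)^n.
Try constant particular solution f_p = K: K = -8K + 2 ⇒ K = \frac{2}{9}.
General: f(n) = A·(-8)^n + \frac{2}{9}.
Apply f(0) = 7: A + \frac{2}{9} = 7 ⇒ A = \frac{61}{9}.
So f(n) = \frac{61 \left(-8\right)^{n}}{9} + \frac{2}{9}.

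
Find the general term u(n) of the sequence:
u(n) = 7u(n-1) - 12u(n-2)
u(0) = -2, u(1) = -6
Characteristic equation: x² - 7x + 12 = 0, which factors as (x - (3))(x - (4)) = 0.
Roots r₁ = 3, r₂ = 4 (distinct).
General solution: u(n) = A·(3)^n + B·(4)^n.
From u(0) = -2: A + B = -2.
From u(1) = -6: 3A + 4B = -6.
Solving: A = -2, B = 0.
So u(n) = - 2 \cdot 3^{n}.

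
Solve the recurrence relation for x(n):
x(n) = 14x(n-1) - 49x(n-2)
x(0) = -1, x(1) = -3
Characteristic equation: x² - 14x + 49 = 0, which is (x - (7))².
Repeated root r = 7.
General solution: x(n) = (A + Bn)·(7)^n.
From x(0) = -1: A = -1.
From x(1) = -3: (A + B)·(7) = -3 ⇒ B = \frac{4}{7}.
So x(n) = \left(\frac{4 n}{7} - 1\right) \cdot (7)^n.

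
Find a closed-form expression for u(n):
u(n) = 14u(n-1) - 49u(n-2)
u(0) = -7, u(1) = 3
Characteristic equation: x² - 14x + 49 = 0, which is (x - (7))².
Repeated root r = 7.
General solution: u(n) = (A + Bn)·(7)^n.
From u(0) = -7: A = -7.
From u(1) = 3: (A + B)·(7) = 3 ⇒ B = \frac{52}{7}.
So u(n) = \left(\frac{52 n}{7} - 7\right) \cdot (7)^n.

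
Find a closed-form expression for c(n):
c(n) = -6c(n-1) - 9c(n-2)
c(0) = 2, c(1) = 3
Characteristic equation: x² + 6x + 9 = 0, which is (x - (-3))².
Repeated root r = -3.
General solution: c(n) = (A + Bn)·(-3)^n.
From c(0) = 2: A = 2.
From c(1) = 3: (A + B)·(-3) = 3 ⇒ B = -3.
So c(n) = \left(2 - 3 n\right) \cdot (-3)^n.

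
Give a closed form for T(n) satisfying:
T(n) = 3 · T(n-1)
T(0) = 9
Pure geometric recurrence with ratio 3.
By induction T(n) = T(0) · (3)^n = 9 \cdot 3^{n}.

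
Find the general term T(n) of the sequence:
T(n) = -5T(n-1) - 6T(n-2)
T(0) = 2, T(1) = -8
Characteristic equation: x² + 5x + 6 = 0, which factors as (x - (-3))(x - (-2)) = 0.
Roots r₁ = -3, r₂ = -2 (distinct).
General solution: T(n) = A·(-3)^n + B·(-2)^n.
From T(0) = 2: A + B = 2.
From T(1) = -8: -3A - 2B = -8.
Solving: A = 4, B = -2.
So T(n) = - 2 \left(-2\right)^{n} + 4 \left(-3\right)^{n}.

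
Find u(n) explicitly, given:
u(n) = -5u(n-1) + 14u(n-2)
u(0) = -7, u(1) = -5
Characteristic equation: x² + 5x - 14 = 0, which factors as (x - (-7))(x - (2)) = 0.
Roots r₁ = -7, r₂ = 2 (distinct).
General solution: u(n) = A·(-7)^n + B·(2)^n.
From u(0) = -7: A + B = -7.
From u(1) = -5: -7A + 2B = -5.
Solving: A = -1, B = -6.
So u(n) = - \left(-7\right)^{n} - 6 \cdot 2^{n}.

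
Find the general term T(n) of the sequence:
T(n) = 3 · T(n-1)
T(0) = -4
Pure geometric recurrence with ratio 3.
By induction T(n) = T(0) · (3)^n = - 4 \cdot 3^{n}.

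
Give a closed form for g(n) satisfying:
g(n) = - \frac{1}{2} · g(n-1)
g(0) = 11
Pure geometric recurrence with ratio - \frac{1}{2}.
By induction g(n) = g(0) · (- \frac{1}{2})^n = 11 \left(- \frac{1}{2}\right)^{n}.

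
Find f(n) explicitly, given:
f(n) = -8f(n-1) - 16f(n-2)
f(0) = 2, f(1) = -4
Characteristic equation: x² + 8x + 16 = 0, which is (x - (-4))².
Repeated root r = -4.
General solution: f(n) = (A + Bn)·(-4)^n.
From f(0) = 2: A = 2.
From f(1) = -4: (A + B)·(-4) = -4 ⇒ B = -1.
So f(n) = \left(2 - n\right) \cdot (-4)^n.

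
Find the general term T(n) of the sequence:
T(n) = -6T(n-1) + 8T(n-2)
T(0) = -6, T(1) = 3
Characteristic equation: x² + 6x - 8 = 0.
Discriminant Δ = (-6)² + 4·(8) = 68.
Roots r₁,₂ = (-6 ± √68)/2, so r₁ = -3 + \sqrt{17}, r₂ = - \sqrt{17} - 3.
General solution: T(n) = A·r₁^n + B·r₂^n.
From the initial conditions, A + B = -6 and r₁A + r₂B = 3.
Since r₁ - r₂ = √68: A = (3 - (-6)r₂)/√68 = -3 - \frac{15 \sqrt{17}}{34}, and B = -6 - A = -3 + \frac{15 \sqrt{17}}{34}.
So T(n) = \left(-3 - \frac{15 \sqrt{17}}{34}\right)\left(-3 + \sqrt{17}\right)^n + \left(-3 + \frac{15 \sqrt{17}}{34}\right)\left(- \sqrt{17} - 3\right)^n.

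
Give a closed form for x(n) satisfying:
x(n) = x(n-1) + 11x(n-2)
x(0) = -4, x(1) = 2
Characteristic equation: x² - x - 11 = 0.
Discriminant Δ = (1)² + 4·(11) = 45.
Roots r₁,₂ = (1 ± √45)/2, so r₁ = \frac{1}{2} + \frac{3 \sqrt{5}}{2}, r₂ = \frac{1}{2} - \frac{3 \sqrt{5}}{2}.
General solution: x(n) = A·r₁^n + B·r₂^n.
From the initial conditions, A + B = -4 and r₁A + r₂B = 2.
Since r₁ - r₂ = √45: A = (2 - (-4)r₂)/√45 = -2 + \frac{4 \sqrt{5}}{15}, and B = -4 - A = -2 - \frac{4 \sqrt{5}}{15}.
So x(n) = \left(-2 + \frac{4 \sqrt{5}}{15}\right)\left(\frac{1}{2} + \frac{3 \sqrt{5}}{2}\right)^n + \left(-2 - \frac{4 \sqrt{5}}{15}\right)\left(\frac{1}{2} - \frac{3 \sqrt{5}}{2}\right)^n.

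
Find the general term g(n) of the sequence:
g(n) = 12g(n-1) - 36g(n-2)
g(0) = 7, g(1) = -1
Characteristic equation: x² - 12x + 36 = 0, which is (x - (6))².
Repeated root r = 6.
General solution: g(n) = (A + Bn)·(6)^n.
From g(0) = 7: A = 7.
From g(1) = -1: (A + B)·(6) = -1 ⇒ B = - \frac{43}{6}.
So g(n) = \left(7 - \frac{43 n}{6}\right) \cdot (6)^n.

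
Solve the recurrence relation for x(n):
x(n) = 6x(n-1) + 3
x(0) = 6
First-order linear non-homogeneous.
Homogeneous solution: x_h(n) = A·(6)^n.
Try constant particular solution x_p = K: K = 6K + 3 ⇒ K = - \frac{3}{5}.
General: x(n) = A·(6)^n - \frac{3}{5}.
Apply x(0) = 6: A - \frac{3}{5} = 6 ⇒ A = \frac{33}{5}.
So x(n) = \frac{33 \cdot 6^{n}}{5} - \frac{3}{5}.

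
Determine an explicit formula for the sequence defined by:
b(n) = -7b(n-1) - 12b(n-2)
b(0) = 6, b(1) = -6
Characteristic equation: x² + 7x + 12 = 0, which factors as (x - (-3))(x - (-4)) = 0.
Roots r₁ = -3, r₂ = -4 (distinct).
General solution: b(n) = A·(-3)^n + B·(-4)^n.
From b(0) = 6: A + B = 6.
From b(1) = -6: -3A - 4B = -6.
Solving: A = 18, B = -12.
So b(n) = 18 \left(-3\right)^{n} - 12 \left(-4\right)^{n}.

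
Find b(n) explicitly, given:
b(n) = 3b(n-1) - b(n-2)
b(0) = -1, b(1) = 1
Characteristic equation: x² - 3x + 1 = 0.
Discriminant Δ = (3)² + 4·(-1) = 5.
Roots r₁,₂ = (3 ± √5)/2, so r₁ = \frac{\sqrt{5}}{2} + \frac{3}{2}, r₂ = \frac{3}{2} - \frac{\sqrt{5}}{2}.
General solution: b(n) = A·r₁^n + B·r₂^n.
From the initial conditions, A + B = -1 and r₁A + r₂B = 1.
Since r₁ - r₂ = √5: A = (1 - (-1)r₂)/√5 = - \frac{1}{2} + \frac{\sqrt{5}}{2}, and B = -1 - A = - \frac{\sqrt{5}}{2} - \frac{1}{2}.
So b(n) = \left(- \frac{1}{2} + \frac{\sqrt{5}}{2}\right)\left(\frac{\sqrt{5}}{2} + \frac{3}{2}\right)^n + \left(- \frac{\sqrt{5}}{2} - \frac{1}{2}\right)\left(\frac{3}{2} - \frac{\sqrt{5}}{2}\right)^n.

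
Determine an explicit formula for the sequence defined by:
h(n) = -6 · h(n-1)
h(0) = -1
Pure geometric recurrence with ratio -6.
By induction h(n) = h(0) · (-6)^n = - \left(-6\right)^{n}.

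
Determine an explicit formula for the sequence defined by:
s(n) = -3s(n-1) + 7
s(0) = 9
First-order linear non-homogeneous.
Homogeneous solution: s_h(n) = A·(-3)^n.
Try constant particular solution s_p = K: K = -3K + 7 ⇒ K = \frac{7}{4}.
General: s(n) = A·(-3)^n + \frac{7}{4}.
Apply s(0) = 9: A + \frac{7}{4} = 9 ⇒ A = \frac{29}{4}.
So s(n) = \frac{29 \left(-3\right)^{n}}{4} + \frac{7}{4}.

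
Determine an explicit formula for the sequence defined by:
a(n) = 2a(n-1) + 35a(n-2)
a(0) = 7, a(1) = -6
Characteristic equation: x² - 2x - 35 = 0, which factors as (x - (-5))(x - (7)) = 0.
Roots r₁ = -5, r₂ = 7 (distinct).
General solution: a(n) = A·(-5)^n + B·(7)^n.
From a(0) = 7: A + B = 7.
From a(1) = -6: -5A + 7B = -6.
Solving: A = \frac{55}{12}, B = \frac{29}{12}.
So a(n) = \frac{55 \left(-5\right)^{n}}{12} + \frac{29 \cdot 7^{n}}{12}.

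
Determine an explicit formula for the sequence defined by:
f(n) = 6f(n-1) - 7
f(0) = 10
First-order linear non-homogeneous.
Homogeneous solution: f_h(n) = A·(6)^n.
Try constant particular solution f_p = K: K = 6K - 7 ⇒ K = \frac{7}{5}.
General: f(n) = A·(6)^n + \frac{7}{5}.
Apply f(0) = 10: A + \frac{7}{5} = 10 ⇒ A = \frac{43}{5}.
So f(n) = \frac{43 \cdot 6^{n}}{5} + \frac{7}{5}.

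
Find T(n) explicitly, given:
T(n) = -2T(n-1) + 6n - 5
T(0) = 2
First-order linear with linear forcing.
Homogeneous solution: T_h(n) = A·(-2)^n.
Try particular T_p(n) = pn + q. Substituting:
  pn + q = -2(p(n-1) + q) + 6n - 5.
Matching the n-coefficient: p = -2p + 6 ⇒ p = 2.
Matching constants: q = 2p - 2q - 5 ⇒ q = - \frac{1}{3}.
General: T(n) = A·(-2)^n + 2 n - \frac{1}{3}.
Apply T(0) = 2: A - \frac{1}{3} = 2 ⇒ A = \frac{7}{3}.
So T(n) = \frac{7 \left(-2\right)^{n}}{3} + 2 n - \frac{1}{3}.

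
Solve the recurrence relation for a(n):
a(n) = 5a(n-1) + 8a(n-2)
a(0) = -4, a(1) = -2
Characteristic equation: x² - 5x - 8 = 0.
Discriminant Δ = (5)² + 4·(8) = 57.
Roots r₁,₂ = (5 ± √57)/2, so r₁ = \frac{5}{2} + \frac{\sqrt{57}}{2}, r₂ = \frac{5}{2} - \frac{\sqrt{57}}{2}.
General solution: a(n) = A·r₁^n + B·r₂^n.
From the initial conditions, A + B = -4 and r₁A + r₂B = -2.
Since r₁ - r₂ = √57: A = (-2 - (-4)r₂)/√57 = -2 + \frac{8 \sqrt{57}}{57}, and B = -4 - A = -2 - \frac{8 \sqrt{57}}{57}.
So a(n) = \left(-2 + \frac{8 \sqrt{57}}{57}\right)\left(\frac{5}{2} + \frac{\sqrt{57}}{2}\right)^n + \left(-2 - \frac{8 \sqrt{57}}{57}\right)\left(\frac{5}{2} - \frac{\sqrt{57}}{2}\right)^n.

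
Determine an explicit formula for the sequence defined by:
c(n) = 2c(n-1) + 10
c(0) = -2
First-order linear non-homogeneous.
Homogeneous solution: c_h(n) = A·(2)^n.
Try constant particular solution c_p = K: K = 2K + 10 ⇒ K = -10.
General: c(n) = A·(2)^n - 10.
Apply c(0) = -2: A - 10 = -2 ⇒ A = 8.
So c(n) = 8 \cdot 2^{n} - 10.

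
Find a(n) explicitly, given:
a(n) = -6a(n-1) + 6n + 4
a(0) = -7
First-order linear with linear forcing.
Homogeneous solution: a_h(n) = A·(-6)^n.
Try particular a_p(n) = pn + q. Substituting:
  pn + q = -6(p(n-1) + q) + 6n + 4.
Matching the n-coefficient: p = -6p + 6 ⇒ p = \frac{6}{7}.
Matching constants: q = 6p - 6q + 4 ⇒ q = \frac{64}{49}.
General: a(n) = A·(-6)^n + \frac{6 n}{7} + \frac{64}{49}.
Apply a(0) = -7: A + \frac{64}{49} = -7 ⇒ A = - \frac{407}{49}.
So a(n) = - \frac{407 \left(-6\right)^{n}}{49} + \frac{6 n}{7} + \frac{64}{49}.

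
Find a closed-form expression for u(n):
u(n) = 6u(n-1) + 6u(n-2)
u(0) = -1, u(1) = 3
Characteristic equation: x² - 6x - 6 = 0.
Discriminant Δ = (6)² + 4·(6) = 60.
Roots r₁,₂ = (6 ± √60)/2, so r₁ = 3 + \sqrt{15}, r₂ = 3 - \sqrt{15}.
General solution: u(n) = A·r₁^n + B·r₂^n.
From the initial conditions, A + B = -1 and r₁A + r₂B = 3.
Since r₁ - r₂ = √60: A = (3 - (-1)r₂)/√60 = - \frac{1}{2} + \frac{\sqrt{15}}{5}, and B = -1 - A = - \frac{\sqrt{15}}{5} - \frac{1}{2}.
So u(n) = \left(- \frac{1}{2} + \frac{\sqrt{15}}{5}\right)\left(3 + \sqrt{15}\right)^n + \left(- \frac{\sqrt{15}}{5} - \frac{1}{2}\right)\left(3 - \sqrt{15}\right)^n.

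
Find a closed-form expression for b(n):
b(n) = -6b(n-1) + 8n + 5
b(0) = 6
First-order linear with linear forcing.
Homogeneous solution: b_h(n) = A·(-6)^n.
Try particular b_p(n) = pn + q. Substituting:
  pn + q = -6(p(n-1) + q) + 8n + 5.
Matching the n-coefficient: p = -6p + 8 ⇒ p = \frac{8}{7}.
Matching constants: q = 6p - 6q + 5 ⇒ q = \frac{83}{49}.
General: b(n) = A·(-6)^n + \frac{8 n}{7} + \frac{83}{49}.
Apply b(0) = 6: A + \frac{83}{49} = 6 ⇒ A = \frac{211}{49}.
So b(n) = \frac{211 \left(-6\right)^{n}}{49} + \frac{8 n}{7} + \frac{83}{49}.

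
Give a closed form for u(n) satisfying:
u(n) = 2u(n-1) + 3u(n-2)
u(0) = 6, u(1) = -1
Characteristic equation: x² - 2x - 3 = 0, which factors as (x - (-1))(x - (3)) = 0.
Roots r₁ = -1, r₂ = 3 (distinct).
General solution: u(n) = A·(-1)^n + B·(3)^n.
From u(0) = 6: A + B = 6.
From u(1) = -1: -A + 3B = -1.
Solving: A = \frac{19}{4}, B = \frac{5}{4}.
So u(n) = \frac{19 \left(-1\right)^{n}}{4} + \frac{5 \cdot 3^{n}}{4}.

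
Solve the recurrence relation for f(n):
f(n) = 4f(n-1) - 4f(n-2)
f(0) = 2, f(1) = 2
Characteristic equation: x² - 4x + 4 = 0, which is (x - (2))².
Repeated root r = 2.
General solution: f(n) = (A + Bn)·(2)^n.
From f(0) = 2: A = 2.
From f(1) = 2: (A + B)·(2) = 2 ⇒ B = -1.
So f(n) = \left(2 - n\right) \cdot (2)^n.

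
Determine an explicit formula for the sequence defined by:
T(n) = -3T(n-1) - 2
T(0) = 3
First-order linear non-homogeneous.
Homogeneous solution: T_h(n) = A·(-3)^n.
Try constant particular solution T_p = K: K = -3K - 2 ⇒ K = - \frac{1}{2}.
General: T(n) = A·(-3)^n - \frac{1}{2}.
Apply T(0) = 3: A - \frac{1}{2} = 3 ⇒ A = \frac{7}{2}.
So T(n) = \frac{7 \left(-3\right)^{n}}{2} - \frac{1}{2}.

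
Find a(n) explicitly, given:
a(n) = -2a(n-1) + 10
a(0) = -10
First-order linear non-homogeneous.
Homogeneous solution: a_h(n) = A·(-2)^n.
Try constant particular solution a_p = K: K = -2K + 10 ⇒ K = \frac{10}{3}.
General: a(n) = A·(-2)^n + \frac{10}{3}.
Apply a(0) = -10: A + \frac{10}{3} = -10 ⇒ A = - \frac{40}{3}.
So a(n) = \frac{10}{3} - \frac{40 \left(-2\right)^{n}}{3}.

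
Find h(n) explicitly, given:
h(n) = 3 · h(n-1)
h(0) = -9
Pure geometric recurrence with ratio 3.
By induction h(n) = h(0) · (3)^n = - 9 \cdot 3^{n}.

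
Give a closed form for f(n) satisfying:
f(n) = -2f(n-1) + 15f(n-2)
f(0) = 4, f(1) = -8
Characteristic equation: x² + 2x - 15 = 0, which factors as (x - (3))(x - (-5)) = 0.
Roots r₁ = 3, r₂ = -5 (distinct).
General solution: f(n) = A·(3)^n + B·(-5)^n.
From f(0) = 4: A + B = 4.
From f(1) = -8: 3A - 5B = -8.
Solving: A = \frac{3}{2}, B = \frac{5}{2}.
So f(n) = \frac{5 \left(-5\right)^{n}}{2} + \frac{3 \cdot 3^{n}}{2}.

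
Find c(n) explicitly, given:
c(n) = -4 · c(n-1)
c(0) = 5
Pure geometric recurrence with ratio -4.
By induction c(n) = c(0) · (-4)^n = 5 \left(-4\right)^{n}.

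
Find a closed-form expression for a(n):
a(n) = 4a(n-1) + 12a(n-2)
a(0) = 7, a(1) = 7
Characteristic equation: x² - 4x - 12 = 0, which factors as (x - (6))(x - (-2)) = 0.
Roots r₁ = 6, r₂ = -2 (distinct).
General solution: a(n) = A·(6)^n + B·(-2)^n.
From a(0) = 7: A + B = 7.
From a(1) = 7: 6A - 2B = 7.
Solving: A = \frac{21}{8}, B = \frac{35}{8}.
So a(n) = \frac{35 \left(-2\right)^{n}}{8} + \frac{21 \cdot 6^{n}}{8}.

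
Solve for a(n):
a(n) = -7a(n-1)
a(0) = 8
This is a homogeneous first-order recurrence with ratio -7.
By induction a(n) = a(0) · (-7)^n = 8 \left(-7\right)^{n}.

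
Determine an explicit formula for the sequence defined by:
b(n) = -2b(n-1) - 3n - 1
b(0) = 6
First-order linear with linear forcing.
Homogeneous solution: b_h(n) = A·(-2)^n.
Try particular b_p(n) = pn + q. Substituting:
  pn + q = -2(p(n-1) + q) - 3n - 1.
Matching the n-coefficient: p = -2p - 3 ⇒ p = -1.
Matching constants: q = 2p - 2q - 1 ⇒ q = -1.
General: b(n) = A·(-2)^n - n - 1.
Apply b(0) = 6: A - 1 = 6 ⇒ A = 7.
So b(n) = 7 \left(-2\right)^{n} - n - 1.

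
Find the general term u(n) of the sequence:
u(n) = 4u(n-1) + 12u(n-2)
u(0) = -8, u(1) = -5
Characteristic equation: x² - 4x - 12 = 0, which factors as (x - (6))(x - (-2)) = 0.
Roots r₁ = 6, r₂ = -2 (distinct).
General solution: u(n) = A·(6)^n + B·(-2)^n.
From u(0) = -8: A + B = -8.
From u(1) = -5: 6A - 2B = -5.
Solving: A = - \frac{21}{8}, B = - \frac{43}{8}.
So u(n) = - \frac{43 \left(-2\right)^{n}}{8} - \frac{21 \cdot 6^{n}}{8}.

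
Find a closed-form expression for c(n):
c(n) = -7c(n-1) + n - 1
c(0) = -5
First-order linear with linear forcing.
Homogeneous solution: c_h(n) = A·(-7)^n.
Try particular c_p(n) = pn + q. Substituting:
  pn + q = -7(p(n-1) + q) + n - 1.
Matching the n-coefficient: p = -7p + 1 ⇒ p = \frac{1}{8}.
Matching constants: q = 7p - 7q - 1 ⇒ q = - \frac{1}{64}.
General: c(n) = A·(-7)^n + \frac{n}{8} - \frac{1}{64}.
Apply c(0) = -5: A - \frac{1}{64} = -5 ⇒ A = - \frac{319}{64}.
So c(n) = - \frac{319 \left(-7\right)^{n}}{64} + \frac{n}{8} - \frac{1}{64}.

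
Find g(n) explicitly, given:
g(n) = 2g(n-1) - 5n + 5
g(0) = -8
First-order linear with linear forcing.
Homogeneous solution: g_h(n) = A·(2)^n.
Try particular g_p(n) = pn + q. Substituting:
  pn + q = 2(p(n-1) + q) - 5n + 5.
Matching the n-coefficient: p = 2p - 5 ⇒ p = 5.
Matching constants: q = -2p + 2q + 5 ⇒ q = 5.
General: g(n) = A·(2)^n + 5 n + 5.
Apply g(0) = -8: A + 5 = -8 ⇒ A = -13.
So g(n) = - 13 \cdot 2^{n} + 5 n + 5.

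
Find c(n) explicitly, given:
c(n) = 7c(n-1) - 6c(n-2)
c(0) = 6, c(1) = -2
Characteristic equation: x² - 7x + 6 = 0, which factors as (x - (6))(x - (1)) = 0.
Roots r₁ = 6, r₂ = 1 (distinct).
General solution: c(n) = A·(6)^n + B·(1)^n.
From c(0) = 6: A + B = 6.
From c(1) = -2: 6A + B = -2.
Solving: A = - \frac{8}{5}, B = \frac{38}{5}.
So c(n) = \frac{38}{5} - \frac{8 \cdot 6^{n}}{5}.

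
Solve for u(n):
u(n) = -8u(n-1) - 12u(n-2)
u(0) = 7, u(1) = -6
Characteristic equation: x² + 8x + 12 = 0, which factors as (x - (-6))(x - (-2)) = 0.
Roots r₁ = -6, r₂ = -2 (distinct).
General solution: u(n) = A·(-6)^n + B·(-2)^n.
From u(0) = 7: A + B = 7.
From u(1) = -6: -6A - 2B = -6.
Solving: A = -2, B = 9.
So u(n) = 9 \left(-2\right)^{n} - 2 \left(-6\right)^{n}.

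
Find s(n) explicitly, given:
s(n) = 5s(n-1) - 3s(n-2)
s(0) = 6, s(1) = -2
Characteristic equation: x² - 5x + 3 = 0.
Discriminant Δ = (5)² + 4·(-3) = 13.
Roots r₁,₂ = (5 ± √13)/2, so r₁ = \frac{\sqrt{13}}{2} + \frac{5}{2}, r₂ = \frac{5}{2} - \frac{\sqrt{13}}{2}.
General solution: s(n) = A·r₁^n + B·r₂^n.
From the initial conditions, A + B = 6 and r₁A + r₂B = -2.
Since r₁ - r₂ = √13: A = (-2 - (6)r₂)/√13 = 3 - \frac{17 \sqrt{13}}{13}, and B = 6 - A = 3 + \frac{17 \sqrt{13}}{13}.
So s(n) = \left(3 - \frac{17 \sqrt{13}}{13}\right)\left(\frac{\sqrt{13}}{2} + \frac{5}{2}\right)^n + \left(3 + \frac{17 \sqrt{13}}{13}\right)\left(\frac{5}{2} - \frac{\sqrt{13}}{2}\right)^n.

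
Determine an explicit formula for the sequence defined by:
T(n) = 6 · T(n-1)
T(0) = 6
Pure geometric recurrence with ratio 6.
By induction T(n) = T(0) · (6)^n = 6 \cdot 6^{n}.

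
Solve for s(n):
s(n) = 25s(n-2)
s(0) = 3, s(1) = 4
Characteristic equation: x² - 25 = 0, which factors as (x - (5))(x - (-5)) = 0.
Roots r₁ = 5, r₂ = -5 (distinct).
General solution: s(n) = A·(5)^n + B·(-5)^n.
From s(0) = 3: A + B = 3.
From s(1) = 4: 5A - 5B = 4.
Solving: A = \frac{19}{10}, B = \frac{11}{10}.
So s(n) = \frac{11 \left(-5\right)^{n}}{10} + \frac{19 \cdot 5^{n}}{10}.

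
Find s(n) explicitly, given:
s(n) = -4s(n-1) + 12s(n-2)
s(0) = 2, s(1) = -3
Characteristic equation: x² + 4x - 12 = 0, which factors as (x - (2))(x - (-6)) = 0.
Roots r₁ = 2, r₂ = -6 (distinct).
General solution: s(n) = A·(2)^n + B·(-6)^n.
From s(0) = 2: A + B = 2.
From s(1) = -3: 2A - 6B = -3.
Solving: A = \frac{9}{8}, B = \frac{7}{8}.
So s(n) = \frac{7 \left(-6\right)^{n}}{8} + \frac{9 \cdot 2^{n}}{8}.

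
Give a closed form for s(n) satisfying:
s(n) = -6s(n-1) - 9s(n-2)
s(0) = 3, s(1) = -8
Characteristic equation: x² + 6x + 9 = 0, which is (x - (-3))².
Repeated root r = -3.
General solution: s(n) = (A + Bn)·(-3)^n.
From s(0) = 3: A = 3.
From s(1) = -8: (A + B)·(-3) = -8 ⇒ B = - \frac{1}{3}.
So s(n) = \left(3 - \frac{n}{3}\right) \cdot (-3)^n.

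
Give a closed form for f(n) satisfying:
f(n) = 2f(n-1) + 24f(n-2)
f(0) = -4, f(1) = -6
Characteristic equation: x² - 2x - 24 = 0, which factors as (x - (6))(x - (-4)) = 0.
Roots r₁ = 6, r₂ = -4 (distinct).
General solution: f(n) = A·(6)^n + B·(-4)^n.
From f(0) = -4: A + B = -4.
From f(1) = -6: 6A - 4B = -6.
Solving: A = - \frac{11}{5}, B = - \frac{9}{5}.
So f(n) = - \frac{9 \left(-4\right)^{n}}{5} - \frac{11 \cdot 6^{n}}{5}.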